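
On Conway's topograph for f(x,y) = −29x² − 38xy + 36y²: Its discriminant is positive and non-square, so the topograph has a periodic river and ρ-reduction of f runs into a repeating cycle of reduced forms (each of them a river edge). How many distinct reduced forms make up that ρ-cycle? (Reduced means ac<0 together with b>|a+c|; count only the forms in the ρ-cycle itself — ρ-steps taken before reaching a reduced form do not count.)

D = 5620, ⌊√D⌋ = 74
descent: ρ → (36,38,-29)  [lands on river]
river: ρ → (-29,20,45)
river: ρ → (45,70,-4)
river: ρ → (-4,74,9)
river: ρ → (9,70,-20)
river: ρ → (-20,50,39)
river: ρ → (39,28,-31)
river: ρ → (-31,34,36)
ρ-cycle length = 8 (tail of 1 descent step not counted)

8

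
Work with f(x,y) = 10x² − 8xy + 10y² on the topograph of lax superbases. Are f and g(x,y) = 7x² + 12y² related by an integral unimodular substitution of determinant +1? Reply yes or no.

D₁ = -336, D₂ = -336
f: flip: (10,-8,10)→(10,8,10)
f: reduced (well bottom): (10,8,10) with a≤c, −a<b≤a
g: reduced (well bottom): (7,0,12) with a≤c, −a<b≤a
reduced forms (10, 8, 10) vs (7, 0, 12) ⇒ inequivalent

no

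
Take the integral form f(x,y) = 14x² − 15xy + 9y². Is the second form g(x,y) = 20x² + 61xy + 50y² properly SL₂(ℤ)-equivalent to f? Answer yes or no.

D₁ = -279, D₂ = -279
f: translate: b→13 (≡-15 mod 28), so (14,-15,9)→(14,13,8)
f: flip: (14,13,8)→(8,-13,14)
f: translate: b→3 (≡-13 mod 16), so (8,-13,14)→(8,3,9)
f: reduced (well bottom): (8,3,9) with a≤c, −a<b≤a
g: translate: b→-19 (≡61 mod 40), so (20,61,50)→(20,-19,8)
g: flip: (20,-19,8)→(8,19,20)
g: translate: b→3 (≡19 mod 16), so (8,19,20)→(8,3,9)
g: reduced (well bottom): (8,3,9) with a≤c, −a<b≤a
reduced forms (8, 3, 9) vs (8, 3, 9) ⇒ equivalent

yes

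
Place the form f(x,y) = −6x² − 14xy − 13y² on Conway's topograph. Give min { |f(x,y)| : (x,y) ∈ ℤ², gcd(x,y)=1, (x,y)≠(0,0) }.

translate: b→2 (≡14 mod 12), so (6,14,13)→(6,2,5)
flip: (6,2,5)→(5,-2,6)
reduced (well bottom): (5,-2,6) with a≤c, −a<b≤a
well minimum |f| = |-5| = 5 (negative-definite)

5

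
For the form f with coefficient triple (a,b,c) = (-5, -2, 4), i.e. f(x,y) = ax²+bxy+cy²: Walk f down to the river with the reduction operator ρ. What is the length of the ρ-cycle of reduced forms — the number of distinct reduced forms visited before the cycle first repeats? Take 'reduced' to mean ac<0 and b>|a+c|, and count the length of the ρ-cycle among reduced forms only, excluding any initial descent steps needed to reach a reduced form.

D = 84, ⌊√D⌋ = 9
descent: ρ → (4,2,-5)  [lands on river]
river: ρ → (-5,8,1)
river: ρ → (1,8,-5)
river: ρ → (-5,2,4)
river: ρ → (4,6,-3)
river: ρ → (-3,6,4)
ρ-cycle length = 6 (tail of 1 descent step not counted)

6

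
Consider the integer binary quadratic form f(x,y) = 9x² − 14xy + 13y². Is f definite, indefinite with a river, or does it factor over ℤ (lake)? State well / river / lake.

D = b²−4ac = (-14)² − 4·9·13 = -272
D < 0 ⇒ definite ⇒ every region one sign ⇒ single well

well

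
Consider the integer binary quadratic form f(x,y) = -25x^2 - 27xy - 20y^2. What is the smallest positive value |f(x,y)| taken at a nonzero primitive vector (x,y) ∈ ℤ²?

translate: b→-23 (≡27 mod 50), so (25,27,20)→(25,-23,18)
flip: (25,-23,18)→(18,23,25)
translate: b→-13 (≡23 mod 36), so (18,23,25)→(18,-13,20)
reduced (well bottom): (18,-13,20) with a≤c, −a<b≤a
well minimum |f| = |-18| = 18 (negative-definite)

18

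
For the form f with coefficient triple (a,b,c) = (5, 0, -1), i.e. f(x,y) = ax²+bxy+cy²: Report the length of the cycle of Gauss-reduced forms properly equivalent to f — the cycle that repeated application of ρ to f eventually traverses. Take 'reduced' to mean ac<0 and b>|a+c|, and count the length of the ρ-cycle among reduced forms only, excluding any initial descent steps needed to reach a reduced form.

D = 20, ⌊√D⌋ = 4
descent: ρ → (-1,4,1)  [lands on river]
river: ρ → (1,4,-1)
ρ-cycle length = 2 (tail of 1 descent step not counted)

2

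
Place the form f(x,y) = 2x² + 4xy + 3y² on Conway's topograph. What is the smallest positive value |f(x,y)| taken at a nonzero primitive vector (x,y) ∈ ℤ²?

translate: b→0 (≡4 mod 4), so (2,4,3)→(2,0,1)
flip: (2,0,1)→(1,0,2)
reduced (well bottom): (1,0,2) with a≤c, −a<b≤a
well minimum = a = 1

1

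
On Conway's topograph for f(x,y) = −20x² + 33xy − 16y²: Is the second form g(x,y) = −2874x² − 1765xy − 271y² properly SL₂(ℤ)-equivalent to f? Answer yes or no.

D₁ = -191, D₂ = -191
f is negative-definite; reduce −f:
−f: translate: b→7 (≡-33 mod 40), so (20,-33,16)→(20,7,3)
−f: flip: (20,7,3)→(3,-7,20)
−f: translate: b→-1 (≡-7 mod 6), so (3,-7,20)→(3,-1,16)
−f: reduced (well bottom): (3,-1,16) with a≤c, −a<b≤a
flip sign back: reduced form of f is (-3,1,-16)
g is negative-definite; reduce −g:
−g: flip: (2874,1765,271)→(271,-1765,2874)
−g: translate: b→-139 (≡-1765 mod 542), so (271,-1765,2874)→(271,-139,18)
−g: flip: (271,-139,18)→(18,139,271)
−g: translate: b→-5 (≡139 mod 36), so (18,139,271)→(18,-5,3)
−g: flip: (18,-5,3)→(3,5,18)
−g: translate: b→-1 (≡5 mod 6), so (3,5,18)→(3,-1,16)
−g: reduced (well bottom): (3,-1,16) with a≤c, −a<b≤a
flip sign back: reduced form of g is (-3,1,-16)
reduced forms (-3, 1, -16) vs (-3, 1, -16) ⇒ equivalent

yes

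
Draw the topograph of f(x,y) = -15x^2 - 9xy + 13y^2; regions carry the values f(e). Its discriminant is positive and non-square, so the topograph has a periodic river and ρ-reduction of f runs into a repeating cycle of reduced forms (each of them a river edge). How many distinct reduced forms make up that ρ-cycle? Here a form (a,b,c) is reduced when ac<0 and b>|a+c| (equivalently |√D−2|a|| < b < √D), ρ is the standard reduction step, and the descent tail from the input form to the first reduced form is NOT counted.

D = 861, ⌊√D⌋ = 29
descent: ρ → (13,9,-15)  [lands on river]
river: ρ → (-15,21,7)
river: ρ → (7,21,-15)
river: ρ → (-15,9,13)
river: ρ → (13,17,-11)
river: ρ → (-11,27,3)
river: ρ → (3,27,-11)
river: ρ → (-11,17,13)
ρ-cycle length = 8 (tail of 1 descent step not counted)

8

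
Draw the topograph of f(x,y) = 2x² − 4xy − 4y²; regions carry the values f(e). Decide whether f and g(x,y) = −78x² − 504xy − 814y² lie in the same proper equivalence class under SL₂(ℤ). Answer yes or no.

D₁ = 48, D₂ = 48
river cycle of f (length 2): (-4, 4, 2), (2, 4, -4)
river cycle of g (length 2): (-4, 4, 2), (2, 4, -4)
cycles coincide ⇒ equivalent

yes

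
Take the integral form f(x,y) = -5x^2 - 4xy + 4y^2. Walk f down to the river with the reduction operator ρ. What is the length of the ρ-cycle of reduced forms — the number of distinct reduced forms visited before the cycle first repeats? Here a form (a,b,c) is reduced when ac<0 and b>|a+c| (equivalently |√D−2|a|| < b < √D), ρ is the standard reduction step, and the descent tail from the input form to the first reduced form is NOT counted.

D = 96, ⌊√D⌋ = 9
descent: ρ → (4,4,-5)  [lands on river]
river: ρ → (-5,6,3)
river: ρ → (3,6,-5)
river: ρ → (-5,4,4)
ρ-cycle length = 4 (tail of 1 descent step not counted)

4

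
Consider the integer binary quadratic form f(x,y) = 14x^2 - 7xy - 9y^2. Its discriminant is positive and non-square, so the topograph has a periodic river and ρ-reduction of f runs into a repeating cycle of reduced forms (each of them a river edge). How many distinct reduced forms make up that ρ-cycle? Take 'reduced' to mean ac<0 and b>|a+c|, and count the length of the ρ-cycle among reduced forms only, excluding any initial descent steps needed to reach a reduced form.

D = 553, ⌊√D⌋ = 23
descent: ρ → (-9,7,14)  [lands on river]
river: ρ → (14,21,-2)
river: ρ → (-2,23,3)
river: ρ → (3,19,-16)
river: ρ → (-16,13,6)
river: ρ → (6,23,-1)
river: ρ → (-1,23,6)
river: ρ → (6,13,-16)
river: ρ → (-16,19,3)
river: ρ → (3,23,-2)
river: ρ → (-2,21,14)
river: ρ → (14,7,-9)
river: ρ → (-9,11,12)
river: ρ → (12,13,-8)
river: ρ → (-8,19,6)
river: ρ → (6,17,-11)
river: ρ → (-11,5,12)
river: ρ → (12,19,-4)
river: ρ → (-4,21,7)
river: ρ → (7,21,-4)
river: ρ → (-4,19,12)
river: ρ → (12,5,-11)
river: ρ → (-11,17,6)
river: ρ → (6,19,-8)
river: ρ → (-8,13,12)
river: ρ → (12,11,-9)
ρ-cycle length = 26 (tail of 1 descent step not counted)

26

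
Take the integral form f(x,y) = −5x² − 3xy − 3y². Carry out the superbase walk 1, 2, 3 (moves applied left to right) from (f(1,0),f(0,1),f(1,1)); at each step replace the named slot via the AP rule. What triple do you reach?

start (-5,-3,-11) = (f(1,0),f(0,1),f(1,1))
replace slot 1: 2·((-3)+(-11)) − (-5) = -23 → (-23,-3,-11)
replace slot 2: 2·((-23)+(-11)) − (-3) = -65 → (-23,-65,-11)
replace slot 3: 2·((-23)+(-65)) − (-11) = -165 → (-23,-65,-165)

-23,-65,-165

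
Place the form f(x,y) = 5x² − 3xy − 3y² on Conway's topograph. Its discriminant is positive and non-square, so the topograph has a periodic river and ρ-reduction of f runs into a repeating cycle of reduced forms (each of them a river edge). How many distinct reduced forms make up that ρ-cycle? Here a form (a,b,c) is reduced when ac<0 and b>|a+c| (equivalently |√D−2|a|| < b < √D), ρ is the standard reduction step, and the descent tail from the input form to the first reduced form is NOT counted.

D = 69, ⌊√D⌋ = 8
descent: ρ → (-3,3,5)  [lands on river]
river: ρ → (5,7,-1)
river: ρ → (-1,7,5)
river: ρ → (5,3,-3)
ρ-cycle length = 4 (tail of 1 descent step not counted)

4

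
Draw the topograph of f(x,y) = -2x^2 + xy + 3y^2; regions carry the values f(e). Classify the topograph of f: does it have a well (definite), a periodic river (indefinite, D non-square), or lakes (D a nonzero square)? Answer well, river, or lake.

D = b²−4ac = 1² − 4·(-2)·3 = 25
D = 5² is a perfect square ⇒ form factors over ℤ ⇒ lakes

lake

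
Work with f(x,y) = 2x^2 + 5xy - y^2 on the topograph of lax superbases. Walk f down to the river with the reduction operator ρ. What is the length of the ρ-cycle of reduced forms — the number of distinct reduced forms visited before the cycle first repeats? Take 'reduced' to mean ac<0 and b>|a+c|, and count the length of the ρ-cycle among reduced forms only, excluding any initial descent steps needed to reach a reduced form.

D = 33, ⌊√D⌋ = 5
river: ρ → (-1,5,2)
river: ρ → (2,3,-3)
river: ρ → (-3,3,2)
river: ρ → (2,5,-1)
ρ-cycle length = 4 (tail of 0 descent steps not counted)

4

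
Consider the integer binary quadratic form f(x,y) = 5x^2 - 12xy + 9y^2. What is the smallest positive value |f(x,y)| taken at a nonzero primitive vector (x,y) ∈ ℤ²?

translate: b→-2 (≡-12 mod 10), so (5,-12,9)→(5,-2,2)
flip: (5,-2,2)→(2,2,5)
reduced (well bottom): (2,2,5) with a≤c, −a<b≤a
well minimum = a = 2

2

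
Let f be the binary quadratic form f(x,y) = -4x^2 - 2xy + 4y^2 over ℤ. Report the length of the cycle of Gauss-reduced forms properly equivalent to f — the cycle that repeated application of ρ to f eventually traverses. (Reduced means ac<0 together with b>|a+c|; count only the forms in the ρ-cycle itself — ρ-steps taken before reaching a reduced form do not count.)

D = 68, ⌊√D⌋ = 8
descent: ρ → (4,2,-4)  [lands on river]
river: ρ → (-4,6,2)
river: ρ → (2,6,-4)
river: ρ → (-4,2,4)
river: ρ → (4,6,-2)
river: ρ → (-2,6,4)
ρ-cycle length = 6 (tail of 1 descent step not counted)

6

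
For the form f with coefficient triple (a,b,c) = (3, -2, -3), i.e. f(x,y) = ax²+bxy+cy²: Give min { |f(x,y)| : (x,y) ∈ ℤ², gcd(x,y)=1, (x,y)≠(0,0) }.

descent: ρ → (-3,2,3)  [lands on river]
river: ρ → (3,4,-2)
river: ρ → (-2,4,3)
river: ρ → (3,2,-3)
river: ρ → (-3,4,2)
river: ρ → (2,4,-3)
closes: descent 1, river 6
min |a| on river = 2

2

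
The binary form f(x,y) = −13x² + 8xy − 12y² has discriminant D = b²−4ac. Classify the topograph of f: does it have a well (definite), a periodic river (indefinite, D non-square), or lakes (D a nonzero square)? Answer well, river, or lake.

D = b²−4ac = 8² − 4·(-13)·(-12) = -560
D < 0 ⇒ definite ⇒ every region one sign ⇒ single well

well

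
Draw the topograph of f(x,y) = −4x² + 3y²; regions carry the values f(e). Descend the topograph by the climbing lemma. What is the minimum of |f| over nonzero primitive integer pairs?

descent: ρ → (3,6,-1)  [lands on river]
river: ρ → (-1,6,3)
closes: descent 1, river 2
min |a| on river = 1

1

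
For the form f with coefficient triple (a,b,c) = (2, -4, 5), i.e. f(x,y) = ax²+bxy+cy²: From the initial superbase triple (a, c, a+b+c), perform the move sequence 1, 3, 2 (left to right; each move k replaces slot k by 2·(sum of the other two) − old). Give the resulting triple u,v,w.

start (2,5,3) = (f(1,0),f(0,1),f(1,1))
replace slot 1: 2·(5+3) − 2 = 14 → (14,5,3)
replace slot 3: 2·(14+5) − 3 = 35 → (14,5,35)
replace slot 2: 2·(14+35) − 5 = 93 → (14,93,35)

14,93,35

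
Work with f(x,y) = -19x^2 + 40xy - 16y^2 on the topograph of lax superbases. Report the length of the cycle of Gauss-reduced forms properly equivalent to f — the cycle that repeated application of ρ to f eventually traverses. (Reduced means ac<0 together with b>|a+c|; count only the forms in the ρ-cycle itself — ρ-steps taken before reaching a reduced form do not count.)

D = 384, ⌊√D⌋ = 19
descent: ρ → (-16,-8,5)
descent: ρ → (5,18,-3)  [lands on river]
river: ρ → (-3,18,5)
river: ρ → (5,12,-12)
river: ρ → (-12,12,5)
ρ-cycle length = 4 (tail of 2 descent steps not counted)

4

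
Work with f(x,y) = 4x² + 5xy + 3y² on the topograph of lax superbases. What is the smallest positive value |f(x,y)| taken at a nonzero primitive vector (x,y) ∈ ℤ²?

translate: b→-3 (≡5 mod 8), so (4,5,3)→(4,-3,2)
flip: (4,-3,2)→(2,3,4)
translate: b→-1 (≡3 mod 4), so (2,3,4)→(2,-1,3)
reduced (well bottom): (2,-1,3) with a≤c, −a<b≤a
well minimum = a = 2

2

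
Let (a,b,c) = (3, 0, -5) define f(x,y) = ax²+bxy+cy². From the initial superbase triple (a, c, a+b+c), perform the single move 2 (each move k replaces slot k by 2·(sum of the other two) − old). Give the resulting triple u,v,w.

start (3,-5,-2) = (f(1,0),f(0,1),f(1,1))
replace slot 2: 2·(3+(-2)) − (-5) = 7 → (3,7,-2)

3,7,-2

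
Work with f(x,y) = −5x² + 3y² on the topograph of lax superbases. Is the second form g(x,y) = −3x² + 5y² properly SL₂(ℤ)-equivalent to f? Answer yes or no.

D₁ = 60, D₂ = 60
river cycle of f (length 2): (3, 6, -2), (-2, 6, 3)
river cycle of g (length 2): (-3, 6, 2), (2, 6, -3)
cycles differ ⇒ inequivalent

no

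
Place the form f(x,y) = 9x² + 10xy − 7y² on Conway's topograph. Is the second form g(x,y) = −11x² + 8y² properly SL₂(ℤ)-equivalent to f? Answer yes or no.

D₁ = 352, D₂ = 352
river cycle of f (length 6): (-7, 18, 1), (1, 18, -7), (-7, 10, 9), (9, 8, -8), (-8, 8, 9), (9, 10, -7)
river cycle of g (length 6): (8, 16, -3), (-3, 14, 13), (13, 12, -4), (-4, 12, 13), (13, 14, -3), (-3, 16, 8)
cycles differ ⇒ inequivalent

no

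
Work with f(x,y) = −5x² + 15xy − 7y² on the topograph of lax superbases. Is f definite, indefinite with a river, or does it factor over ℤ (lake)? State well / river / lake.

D = b²−4ac = 15² − 4·(-5)·(-7) = 85
D > 0 non-square ⇒ indefinite ⇒ periodic river

river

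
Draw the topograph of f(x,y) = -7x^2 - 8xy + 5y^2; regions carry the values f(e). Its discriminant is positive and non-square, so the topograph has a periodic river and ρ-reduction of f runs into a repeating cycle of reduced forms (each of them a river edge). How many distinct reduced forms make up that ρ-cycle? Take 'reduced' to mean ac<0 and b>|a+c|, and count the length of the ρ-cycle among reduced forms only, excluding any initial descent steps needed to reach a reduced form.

D = 204, ⌊√D⌋ = 14
descent: ρ → (5,8,-7)  [lands on river]
river: ρ → (-7,6,6)
river: ρ → (6,6,-7)
river: ρ → (-7,8,5)
river: ρ → (5,12,-3)
river: ρ → (-3,12,5)
ρ-cycle length = 6 (tail of 1 descent step not counted)

6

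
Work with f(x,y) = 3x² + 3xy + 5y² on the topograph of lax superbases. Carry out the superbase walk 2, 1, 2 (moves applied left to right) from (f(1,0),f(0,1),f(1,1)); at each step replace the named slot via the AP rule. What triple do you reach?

start (3,5,11) = (f(1,0),f(0,1),f(1,1))
replace slot 2: 2·(3+11) − 5 = 23 → (3,23,11)
replace slot 1: 2·(23+11) − 3 = 65 → (65,23,11)
replace slot 2: 2·(65+11) − 23 = 129 → (65,129,11)

65,129,11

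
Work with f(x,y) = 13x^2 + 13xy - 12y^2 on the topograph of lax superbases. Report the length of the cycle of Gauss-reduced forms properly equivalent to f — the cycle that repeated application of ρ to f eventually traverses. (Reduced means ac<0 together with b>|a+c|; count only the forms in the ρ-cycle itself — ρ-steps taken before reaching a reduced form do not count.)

D = 793, ⌊√D⌋ = 28
river: ρ → (-12,11,14)
river: ρ → (14,17,-9)
river: ρ → (-9,19,12)
river: ρ → (12,5,-16)
river: ρ → (-16,27,1)
river: ρ → (1,27,-16)
river: ρ → (-16,5,12)
river: ρ → (12,19,-9)
river: ρ → (-9,17,14)
river: ρ → (14,11,-12)
river: ρ → (-12,13,13)
river: ρ → (13,13,-12)
ρ-cycle length = 12 (tail of 0 descent steps not counted)

12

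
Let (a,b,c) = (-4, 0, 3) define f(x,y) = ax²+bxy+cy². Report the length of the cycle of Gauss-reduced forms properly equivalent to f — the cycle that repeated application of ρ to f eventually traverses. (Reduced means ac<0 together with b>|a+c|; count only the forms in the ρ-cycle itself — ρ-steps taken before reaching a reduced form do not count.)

D = 48, ⌊√D⌋ = 6
descent: ρ → (3,6,-1)  [lands on river]
river: ρ → (-1,6,3)
ρ-cycle length = 2 (tail of 1 descent step not counted)

2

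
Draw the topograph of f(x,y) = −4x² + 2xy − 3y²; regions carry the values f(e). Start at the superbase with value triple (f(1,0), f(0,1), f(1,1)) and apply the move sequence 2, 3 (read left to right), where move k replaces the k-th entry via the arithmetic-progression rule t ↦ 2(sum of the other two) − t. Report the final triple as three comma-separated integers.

start (-4,-3,-5) = (f(1,0),f(0,1),f(1,1))
replace slot 2: 2·((-4)+(-5)) − (-3) = -15 → (-4,-15,-5)
replace slot 3: 2·((-4)+(-15)) − (-5) = -33 → (-4,-15,-33)

-4,-15,-33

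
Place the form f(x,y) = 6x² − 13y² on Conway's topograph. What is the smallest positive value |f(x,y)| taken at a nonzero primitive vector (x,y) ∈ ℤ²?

descent: ρ → (-13,0,6)
descent: ρ → (6,12,-7)  [lands on river]
river: ρ → (-7,16,2)
river: ρ → (2,16,-7)
river: ρ → (-7,12,6)
closes: descent 2, river 4
min |a| on river = 2

2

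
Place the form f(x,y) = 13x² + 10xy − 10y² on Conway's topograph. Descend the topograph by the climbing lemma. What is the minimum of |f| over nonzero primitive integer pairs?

river: ρ → (-10,10,13)
river: ρ → (13,16,-7)
river: ρ → (-7,12,17)
river: ρ → (17,22,-2)
river: ρ → (-2,22,17)
river: ρ → (17,12,-7)
river: ρ → (-7,16,13)
river: ρ → (13,10,-10)
closes: descent 0, river 8
min |a| on river = 2

2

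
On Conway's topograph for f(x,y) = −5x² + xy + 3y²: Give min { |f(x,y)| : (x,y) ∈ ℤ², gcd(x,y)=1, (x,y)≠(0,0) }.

descent: ρ → (3,5,-3)  [lands on river]
river: ρ → (-3,7,1)
river: ρ → (1,7,-3)
river: ρ → (-3,5,3)
river: ρ → (3,7,-1)
river: ρ → (-1,7,3)
closes: descent 1, river 6
min |a| on river = 1

1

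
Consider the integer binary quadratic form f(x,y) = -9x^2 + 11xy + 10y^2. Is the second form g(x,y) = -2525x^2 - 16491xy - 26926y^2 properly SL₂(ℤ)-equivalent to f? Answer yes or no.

D₁ = 481, D₂ = 481
river cycle of f (length 30): (10, 9, -10), (-10, 11, 9), (9, 7, -12), (-12, 17, 4), (4, 15, -16), (-16, 17, 3), (3, 19, -10), (-10, 21, 1), (1, 21, -10), (-10, 19, 3), … (20 more)
river cycle of g (length 30): (-9, 11, 10), (10, 9, -10), (-10, 11, 9), (9, 7, -12), (-12, 17, 4), (4, 15, -16), (-16, 17, 3), (3, 19, -10), (-10, 21, 1), (1, 21, -10), … (20 more)
cycles coincide ⇒ equivalent

yes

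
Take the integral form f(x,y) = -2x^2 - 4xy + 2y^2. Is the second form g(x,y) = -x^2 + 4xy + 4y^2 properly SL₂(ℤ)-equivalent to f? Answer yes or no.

D₁ = 32, D₂ = 32
river cycle of f (length 2): (2, 4, -2), (-2, 4, 2)
river cycle of g (length 2): (4, 4, -1), (-1, 4, 4)
cycles differ ⇒ inequivalent

no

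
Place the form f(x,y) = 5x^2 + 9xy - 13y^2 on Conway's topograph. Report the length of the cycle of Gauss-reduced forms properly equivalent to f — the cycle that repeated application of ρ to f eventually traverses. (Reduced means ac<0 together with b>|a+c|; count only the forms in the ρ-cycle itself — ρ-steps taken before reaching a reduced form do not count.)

D = 341, ⌊√D⌋ = 18
river: ρ → (-13,17,1)
river: ρ → (1,17,-13)
river: ρ → (-13,9,5)
river: ρ → (5,11,-11)
river: ρ → (-11,11,5)
river: ρ → (5,9,-13)
ρ-cycle length = 6 (tail of 0 descent steps not counted)

6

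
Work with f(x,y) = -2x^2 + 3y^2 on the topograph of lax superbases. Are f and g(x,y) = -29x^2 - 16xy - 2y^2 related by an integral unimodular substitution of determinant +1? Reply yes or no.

D₁ = 24, D₂ = 24
river cycle of f (length 2): (-2, 4, 1), (1, 4, -2)
river cycle of g (length 2): (-2, 4, 1), (1, 4, -2)
cycles coincide ⇒ equivalent

yes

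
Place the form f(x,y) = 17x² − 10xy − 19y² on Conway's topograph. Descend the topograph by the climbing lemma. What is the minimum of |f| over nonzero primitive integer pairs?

descent: ρ → (-19,10,17)  [lands on river]
river: ρ → (17,24,-12)
river: ρ → (-12,24,17)
river: ρ → (17,10,-19)
river: ρ → (-19,28,8)
river: ρ → (8,36,-3)
river: ρ → (-3,36,8)
river: ρ → (8,28,-19)
closes: descent 1, river 8
min |a| on river = 3

3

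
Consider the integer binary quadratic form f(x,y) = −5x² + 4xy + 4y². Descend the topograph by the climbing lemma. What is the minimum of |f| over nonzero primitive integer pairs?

river: ρ → (4,4,-5)
river: ρ → (-5,6,3)
river: ρ → (3,6,-5)
river: ρ → (-5,4,4)
closes: descent 0, river 4
min |a| on river = 3

3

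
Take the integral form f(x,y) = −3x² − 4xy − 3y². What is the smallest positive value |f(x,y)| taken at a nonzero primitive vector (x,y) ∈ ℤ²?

translate: b→-2 (≡4 mod 6), so (3,4,3)→(3,-2,2)
flip: (3,-2,2)→(2,2,3)
reduced (well bottom): (2,2,3) with a≤c, −a<b≤a
well minimum |f| = |-2| = 2 (negative-definite)

2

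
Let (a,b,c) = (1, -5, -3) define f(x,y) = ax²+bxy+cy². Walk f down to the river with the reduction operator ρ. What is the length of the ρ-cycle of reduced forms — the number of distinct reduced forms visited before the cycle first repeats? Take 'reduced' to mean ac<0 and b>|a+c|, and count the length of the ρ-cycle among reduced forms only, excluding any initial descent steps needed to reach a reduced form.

D = 37, ⌊√D⌋ = 6
descent: ρ → (-3,5,1)  [lands on river]
river: ρ → (1,5,-3)
river: ρ → (-3,1,3)
river: ρ → (3,5,-1)
river: ρ → (-1,5,3)
river: ρ → (3,1,-3)
ρ-cycle length = 6 (tail of 1 descent step not counted)

6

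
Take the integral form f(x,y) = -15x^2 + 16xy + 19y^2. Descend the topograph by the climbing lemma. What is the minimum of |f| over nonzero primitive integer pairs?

river: ρ → (19,22,-12)
river: ρ → (-12,26,15)
river: ρ → (15,34,-4)
river: ρ → (-4,30,31)
river: ρ → (31,32,-3)
river: ρ → (-3,34,20)
river: ρ → (20,6,-17)
river: ρ → (-17,28,9)
river: ρ → (9,26,-20)
river: ρ → (-20,14,15)
river: ρ → (15,16,-19)
river: ρ → (-19,22,12)
river: ρ → (12,26,-15)
river: ρ → (-15,34,4)
river: ρ → (4,30,-31)
river: ρ → (-31,32,3)
river: ρ → (3,34,-20)
river: ρ → (-20,6,17)
river: ρ → (17,28,-9)
river: ρ → (-9,26,20)
river: ρ → (20,14,-15)
river: ρ → (-15,16,19)
closes: descent 0, river 22
min |a| on river = 3

3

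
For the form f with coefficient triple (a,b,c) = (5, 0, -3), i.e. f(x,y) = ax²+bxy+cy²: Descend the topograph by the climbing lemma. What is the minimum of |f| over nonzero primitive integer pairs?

descent: ρ → (-3,6,2)  [lands on river]
river: ρ → (2,6,-3)
closes: descent 1, river 2
min |a| on river = 2

2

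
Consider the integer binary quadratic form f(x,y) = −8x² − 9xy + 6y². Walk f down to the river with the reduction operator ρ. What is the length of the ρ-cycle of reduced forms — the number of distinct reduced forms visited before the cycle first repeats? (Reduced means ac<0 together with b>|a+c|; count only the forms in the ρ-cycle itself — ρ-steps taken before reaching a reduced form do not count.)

D = 273, ⌊√D⌋ = 16
descent: ρ → (6,9,-8)  [lands on river]
river: ρ → (-8,7,7)
river: ρ → (7,7,-8)
river: ρ → (-8,9,6)
river: ρ → (6,15,-2)
river: ρ → (-2,13,13)
river: ρ → (13,13,-2)
river: ρ → (-2,15,6)
ρ-cycle length = 8 (tail of 1 descent step not counted)

8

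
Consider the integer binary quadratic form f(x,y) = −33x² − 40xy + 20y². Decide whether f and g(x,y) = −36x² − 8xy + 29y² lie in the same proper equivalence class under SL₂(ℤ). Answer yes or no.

D₁ = 4240, D₂ = 4240
river cycle of f (length 18): (20, 40, -33), (-33, 26, 27), (27, 28, -32), (-32, 36, 23), (23, 56, -12), (-12, 64, 3), (3, 62, -33), (-33, 4, 32), (32, 60, -5), (-5, 60, 32), … (8 more)
river cycle of g (length 14): (29, 8, -36), (-36, 64, 1), (1, 64, -36), (-36, 8, 29), (29, 50, -15), (-15, 40, 44), (44, 48, -11), (-11, 62, 9), (9, 64, -4), (-4, 64, 9), … (4 more)
cycles differ ⇒ inequivalent

no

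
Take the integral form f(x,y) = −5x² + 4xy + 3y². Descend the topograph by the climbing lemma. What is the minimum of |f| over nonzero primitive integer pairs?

river: ρ → (3,8,-1)
river: ρ → (-1,8,3)
river: ρ → (3,4,-5)
river: ρ → (-5,6,2)
river: ρ → (2,6,-5)
river: ρ → (-5,4,3)
closes: descent 0, river 6
min |a| on river = 1

1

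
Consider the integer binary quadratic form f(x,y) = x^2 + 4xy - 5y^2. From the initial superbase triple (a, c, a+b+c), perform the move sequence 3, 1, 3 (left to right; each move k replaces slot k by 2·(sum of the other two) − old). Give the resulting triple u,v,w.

start (1,-5,0) = (f(1,0),f(0,1),f(1,1))
replace slot 3: 2·(1+(-5)) − 0 = -8 → (1,-5,-8)
replace slot 1: 2·((-5)+(-8)) − 1 = -27 → (-27,-5,-8)
replace slot 3: 2·((-27)+(-5)) − (-8) = -56 → (-27,-5,-56)

-27,-5,-56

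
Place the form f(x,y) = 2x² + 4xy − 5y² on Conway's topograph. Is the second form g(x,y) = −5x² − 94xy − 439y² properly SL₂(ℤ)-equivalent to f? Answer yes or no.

D₁ = 56, D₂ = 56
river cycle of f (length 4): (-5, 6, 1), (1, 6, -5), (-5, 4, 2), (2, 4, -5)
river cycle of g (length 4): (-5, 6, 1), (1, 6, -5), (-5, 4, 2), (2, 4, -5)
cycles coincide ⇒ equivalent

yes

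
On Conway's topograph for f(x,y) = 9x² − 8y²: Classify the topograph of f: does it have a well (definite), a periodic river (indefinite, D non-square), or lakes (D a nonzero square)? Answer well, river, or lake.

D = b²−4ac = 0² − 4·9·(-8) = 288
D > 0 non-square ⇒ indefinite ⇒ periodic river

river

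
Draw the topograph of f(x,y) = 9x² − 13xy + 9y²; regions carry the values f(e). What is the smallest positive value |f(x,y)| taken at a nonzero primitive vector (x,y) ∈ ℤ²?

translate: b→5 (≡-13 mod 18), so (9,-13,9)→(9,5,5)
flip: (9,5,5)→(5,-5,9)
translate: b→5 (≡-5 mod 10), so (5,-5,9)→(5,5,9)
reduced (well bottom): (5,5,9) with a≤c, −a<b≤a
well minimum = a = 5

5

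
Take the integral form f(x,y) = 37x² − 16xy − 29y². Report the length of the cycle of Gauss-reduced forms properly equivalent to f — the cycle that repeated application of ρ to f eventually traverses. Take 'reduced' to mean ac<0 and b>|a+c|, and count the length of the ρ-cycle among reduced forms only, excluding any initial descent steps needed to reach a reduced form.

D = 4548, ⌊√D⌋ = 67
descent: ρ → (-29,16,37)  [lands on river]
river: ρ → (37,58,-8)
river: ρ → (-8,54,51)
river: ρ → (51,48,-11)
river: ρ → (-11,62,16)
river: ρ → (16,66,-3)
river: ρ → (-3,66,16)
river: ρ → (16,62,-11)
river: ρ → (-11,48,51)
river: ρ → (51,54,-8)
river: ρ → (-8,58,37)
river: ρ → (37,16,-29)
river: ρ → (-29,42,24)
river: ρ → (24,54,-17)
river: ρ → (-17,48,33)
river: ρ → (33,18,-32)
river: ρ → (-32,46,19)
river: ρ → (19,30,-48)
river: ρ → (-48,66,1)
river: ρ → (1,66,-48)
river: ρ → (-48,30,19)
river: ρ → (19,46,-32)
river: ρ → (-32,18,33)
river: ρ → (33,48,-17)
river: ρ → (-17,54,24)
river: ρ → (24,42,-29)
ρ-cycle length = 26 (tail of 1 descent step not counted)

26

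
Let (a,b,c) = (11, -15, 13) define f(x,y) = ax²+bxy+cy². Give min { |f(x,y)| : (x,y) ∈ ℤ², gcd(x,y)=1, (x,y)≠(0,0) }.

translate: b→7 (≡-15 mod 22), so (11,-15,13)→(11,7,9)
flip: (11,7,9)→(9,-7,11)
reduced (well bottom): (9,-7,11) with a≤c, −a<b≤a
well minimum = a = 9

9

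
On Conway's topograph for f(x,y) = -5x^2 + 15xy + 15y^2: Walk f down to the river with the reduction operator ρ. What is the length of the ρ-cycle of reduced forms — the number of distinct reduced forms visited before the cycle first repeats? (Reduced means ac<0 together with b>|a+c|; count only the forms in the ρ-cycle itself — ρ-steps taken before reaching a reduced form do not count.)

D = 525, ⌊√D⌋ = 22
river: ρ → (15,15,-5)
river: ρ → (-5,15,15)
ρ-cycle length = 2 (tail of 0 descent steps not counted)

2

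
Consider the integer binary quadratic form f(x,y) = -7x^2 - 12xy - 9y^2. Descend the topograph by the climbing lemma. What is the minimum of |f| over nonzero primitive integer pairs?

translate: b→-2 (≡12 mod 14), so (7,12,9)→(7,-2,4)
flip: (7,-2,4)→(4,2,7)
reduced (well bottom): (4,2,7) with a≤c, −a<b≤a
well minimum |f| = |-4| = 4 (negative-definite)

4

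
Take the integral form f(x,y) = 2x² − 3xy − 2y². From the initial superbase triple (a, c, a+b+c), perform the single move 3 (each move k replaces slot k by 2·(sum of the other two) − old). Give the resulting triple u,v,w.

start (2,-2,-3) = (f(1,0),f(0,1),f(1,1))
replace slot 3: 2·(2+(-2)) − (-3) = 3 → (2,-2,3)

2,-2,3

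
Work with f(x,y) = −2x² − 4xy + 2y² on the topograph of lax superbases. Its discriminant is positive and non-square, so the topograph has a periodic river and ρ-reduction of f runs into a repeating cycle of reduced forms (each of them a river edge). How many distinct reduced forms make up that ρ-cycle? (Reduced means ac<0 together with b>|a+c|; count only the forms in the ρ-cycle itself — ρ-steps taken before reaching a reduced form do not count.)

D = 32, ⌊√D⌋ = 5
descent: ρ → (2,4,-2)  [lands on river]
river: ρ → (-2,4,2)
ρ-cycle length = 2 (tail of 1 descent step not counted)

2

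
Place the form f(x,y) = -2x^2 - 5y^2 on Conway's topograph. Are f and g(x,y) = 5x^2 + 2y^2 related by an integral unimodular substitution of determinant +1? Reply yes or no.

D₁ = -40, D₂ = -40
f is negative-definite; reduce −f:
−f: reduced (well bottom): (2,0,5) with a≤c, −a<b≤a
flip sign back: reduced form of f is (-2,0,-5)
g: flip: (5,0,2)→(2,0,5)
g: reduced (well bottom): (2,0,5) with a≤c, −a<b≤a
reduced forms (-2, 0, -5) vs (2, 0, 5) ⇒ inequivalent

no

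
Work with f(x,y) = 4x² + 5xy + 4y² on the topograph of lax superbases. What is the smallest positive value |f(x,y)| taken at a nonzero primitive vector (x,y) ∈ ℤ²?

translate: b→-3 (≡5 mod 8), so (4,5,4)→(4,-3,3)
flip: (4,-3,3)→(3,3,4)
reduced (well bottom): (3,3,4) with a≤c, −a<b≤a
well minimum = a = 3

3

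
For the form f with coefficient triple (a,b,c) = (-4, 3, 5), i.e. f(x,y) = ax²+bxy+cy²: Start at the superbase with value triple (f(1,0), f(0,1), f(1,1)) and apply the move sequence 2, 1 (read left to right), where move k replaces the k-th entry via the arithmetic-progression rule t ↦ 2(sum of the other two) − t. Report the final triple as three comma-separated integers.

start (-4,5,4) = (f(1,0),f(0,1),f(1,1))
replace slot 2: 2·((-4)+4) − 5 = -5 → (-4,-5,4)
replace slot 1: 2·((-5)+4) − (-4) = 2 → (2,-5,4)

2,-5,4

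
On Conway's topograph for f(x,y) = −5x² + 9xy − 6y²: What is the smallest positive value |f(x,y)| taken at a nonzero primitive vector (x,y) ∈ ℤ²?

translate: b→1 (≡-9 mod 10), so (5,-9,6)→(5,1,2)
flip: (5,1,2)→(2,-1,5)
reduced (well bottom): (2,-1,5) with a≤c, −a<b≤a
well minimum |f| = |-2| = 2 (negative-definite)

2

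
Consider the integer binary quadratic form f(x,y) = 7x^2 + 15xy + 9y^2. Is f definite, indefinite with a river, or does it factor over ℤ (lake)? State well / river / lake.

D = b²−4ac = 15² − 4·7·9 = -27
D < 0 ⇒ definite ⇒ every region one sign ⇒ single well

well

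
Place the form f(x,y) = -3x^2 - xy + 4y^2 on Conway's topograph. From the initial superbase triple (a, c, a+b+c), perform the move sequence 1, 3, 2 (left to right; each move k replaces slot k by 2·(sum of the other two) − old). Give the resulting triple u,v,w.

start (-3,4,0) = (f(1,0),f(0,1),f(1,1))
replace slot 1: 2·(4+0) − (-3) = 11 → (11,4,0)
replace slot 3: 2·(11+4) − 0 = 30 → (11,4,30)
replace slot 2: 2·(11+30) − 4 = 78 → (11,78,30)

11,78,30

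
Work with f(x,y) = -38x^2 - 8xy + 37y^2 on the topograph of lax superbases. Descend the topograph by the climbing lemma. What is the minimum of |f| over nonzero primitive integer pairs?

descent: ρ → (37,8,-38)  [lands on river]
river: ρ → (-38,68,7)
river: ρ → (7,72,-18)
river: ρ → (-18,72,7)
river: ρ → (7,68,-38)
river: ρ → (-38,8,37)
river: ρ → (37,66,-9)
river: ρ → (-9,60,58)
river: ρ → (58,56,-11)
river: ρ → (-11,54,63)
river: ρ → (63,72,-2)
river: ρ → (-2,72,63)
river: ρ → (63,54,-11)
river: ρ → (-11,56,58)
river: ρ → (58,60,-9)
river: ρ → (-9,66,37)
closes: descent 1, river 16
min |a| on river = 2

2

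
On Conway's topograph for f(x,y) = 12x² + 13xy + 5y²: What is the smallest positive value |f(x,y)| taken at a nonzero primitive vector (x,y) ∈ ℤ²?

translate: b→-11 (≡13 mod 24), so (12,13,5)→(12,-11,4)
flip: (12,-11,4)→(4,11,12)
translate: b→3 (≡11 mod 8), so (4,11,12)→(4,3,5)
reduced (well bottom): (4,3,5) with a≤c, −a<b≤a
well minimum = a = 4

4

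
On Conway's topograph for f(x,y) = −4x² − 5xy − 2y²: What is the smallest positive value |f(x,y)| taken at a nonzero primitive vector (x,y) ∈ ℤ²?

translate: b→-3 (≡5 mod 8), so (4,5,2)→(4,-3,1)
flip: (4,-3,1)→(1,3,4)
translate: b→1 (≡3 mod 2), so (1,3,4)→(1,1,2)
reduced (well bottom): (1,1,2) with a≤c, −a<b≤a
well minimum |f| = |-1| = 1 (negative-definite)

1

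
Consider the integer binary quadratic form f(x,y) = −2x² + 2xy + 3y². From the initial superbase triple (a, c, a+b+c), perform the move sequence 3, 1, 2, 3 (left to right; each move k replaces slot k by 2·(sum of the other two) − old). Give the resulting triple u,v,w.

start (-2,3,3) = (f(1,0),f(0,1),f(1,1))
replace slot 3: 2·((-2)+3) − 3 = -1 → (-2,3,-1)
replace slot 1: 2·(3+(-1)) − (-2) = 6 → (6,3,-1)
replace slot 2: 2·(6+(-1)) − 3 = 7 → (6,7,-1)
replace slot 3: 2·(6+7) − (-1) = 27 → (6,7,27)

6,7,27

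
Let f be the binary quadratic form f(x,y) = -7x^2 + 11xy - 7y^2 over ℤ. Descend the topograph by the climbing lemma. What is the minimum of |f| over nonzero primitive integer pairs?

translate: b→3 (≡-11 mod 14), so (7,-11,7)→(7,3,3)
flip: (7,3,3)→(3,-3,7)
translate: b→3 (≡-3 mod 6), so (3,-3,7)→(3,3,7)
reduced (well bottom): (3,3,7) with a≤c, −a<b≤a
well minimum |f| = |-3| = 3 (negative-definite)

3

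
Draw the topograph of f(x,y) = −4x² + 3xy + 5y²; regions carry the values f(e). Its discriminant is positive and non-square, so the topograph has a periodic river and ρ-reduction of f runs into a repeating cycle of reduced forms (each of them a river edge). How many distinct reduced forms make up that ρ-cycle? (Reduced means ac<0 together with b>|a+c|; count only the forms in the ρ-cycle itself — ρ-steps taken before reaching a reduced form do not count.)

D = 89, ⌊√D⌋ = 9
river: ρ → (5,7,-2)
river: ρ → (-2,9,1)
river: ρ → (1,9,-2)
river: ρ → (-2,7,5)
river: ρ → (5,3,-4)
river: ρ → (-4,5,4)
river: ρ → (4,3,-5)
river: ρ → (-5,7,2)
river: ρ → (2,9,-1)
river: ρ → (-1,9,2)
river: ρ → (2,7,-5)
river: ρ → (-5,3,4)
river: ρ → (4,5,-4)
river: ρ → (-4,3,5)
ρ-cycle length = 14 (tail of 0 descent steps not counted)

14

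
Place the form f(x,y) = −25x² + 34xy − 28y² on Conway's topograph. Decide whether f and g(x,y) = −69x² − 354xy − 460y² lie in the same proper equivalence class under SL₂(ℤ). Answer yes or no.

D₁ = -1644, D₂ = -1644
f is negative-definite; reduce −f:
−f: translate: b→16 (≡-34 mod 50), so (25,-34,28)→(25,16,19)
−f: flip: (25,16,19)→(19,-16,25)
−f: reduced (well bottom): (19,-16,25) with a≤c, −a<b≤a
flip sign back: reduced form of f is (-19,16,-25)
g is negative-definite; reduce −g:
−g: translate: b→-60 (≡354 mod 138), so (69,354,460)→(69,-60,19)
−g: flip: (69,-60,19)→(19,60,69)
−g: translate: b→-16 (≡60 mod 38), so (19,60,69)→(19,-16,25)
−g: reduced (well bottom): (19,-16,25) with a≤c, −a<b≤a
flip sign back: reduced form of g is (-19,16,-25)
reduced forms (-19, 16, -25) vs (-19, 16, -25) ⇒ equivalent

yes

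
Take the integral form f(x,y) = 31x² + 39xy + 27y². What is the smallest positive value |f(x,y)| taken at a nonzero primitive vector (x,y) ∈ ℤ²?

translate: b→-23 (≡39 mod 62), so (31,39,27)→(31,-23,19)
flip: (31,-23,19)→(19,23,31)
translate: b→-15 (≡23 mod 38), so (19,23,31)→(19,-15,27)
reduced (well bottom): (19,-15,27) with a≤c, −a<b≤a
well minimum = a = 19

19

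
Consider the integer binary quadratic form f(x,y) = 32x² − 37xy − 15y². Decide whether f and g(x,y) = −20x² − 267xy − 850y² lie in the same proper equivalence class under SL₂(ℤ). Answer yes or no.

D₁ = 3289, D₂ = 3289
river cycle of f (length 38): (-15, 37, 32), (32, 27, -20), (-20, 53, 6), (6, 55, -11), (-11, 55, 6), (6, 53, -20), (-20, 27, 32), (32, 37, -15), (-15, 53, 8), (8, 43, -45), … (28 more)
river cycle of g (length 38): (-20, 53, 6), (6, 55, -11), (-11, 55, 6), (6, 53, -20), (-20, 27, 32), (32, 37, -15), (-15, 53, 8), (8, 43, -45), (-45, 47, 6), (6, 49, -37), … (28 more)
cycles coincide ⇒ equivalent

yes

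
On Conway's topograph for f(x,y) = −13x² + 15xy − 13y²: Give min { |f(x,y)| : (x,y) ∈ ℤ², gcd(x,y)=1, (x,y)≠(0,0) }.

translate: b→11 (≡-15 mod 26), so (13,-15,13)→(13,11,11)
flip: (13,11,11)→(11,-11,13)
translate: b→11 (≡-11 mod 22), so (11,-11,13)→(11,11,13)
reduced (well bottom): (11,11,13) with a≤c, −a<b≤a
well minimum |f| = |-11| = 11 (negative-definite)

11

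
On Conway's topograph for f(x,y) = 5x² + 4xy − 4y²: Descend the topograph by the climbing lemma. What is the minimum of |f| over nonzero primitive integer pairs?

river: ρ → (-4,4,5)
river: ρ → (5,6,-3)
river: ρ → (-3,6,5)
river: ρ → (5,4,-4)
closes: descent 0, river 4
min |a| on river = 3

3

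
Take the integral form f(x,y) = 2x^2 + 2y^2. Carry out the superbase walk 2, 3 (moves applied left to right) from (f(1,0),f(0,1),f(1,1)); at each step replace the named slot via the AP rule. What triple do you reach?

start (2,2,4) = (f(1,0),f(0,1),f(1,1))
replace slot 2: 2·(2+4) − 2 = 10 → (2,10,4)
replace slot 3: 2·(2+10) − 4 = 20 → (2,10,20)

2,10,20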